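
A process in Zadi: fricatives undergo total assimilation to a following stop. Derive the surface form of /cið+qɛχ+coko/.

/ð/ is the segment targeted by the rule; it sits immediately before /q/, so it assimilates completely and surfaces as [q].
At the second juncture, /χ/ likewise becomes [c] adjacent to /c/.

[ciqqɛccoko]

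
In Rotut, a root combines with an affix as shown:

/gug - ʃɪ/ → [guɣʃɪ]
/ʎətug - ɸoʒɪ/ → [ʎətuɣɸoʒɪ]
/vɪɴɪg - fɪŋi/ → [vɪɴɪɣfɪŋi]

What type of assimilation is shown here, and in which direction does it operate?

The segment that alternates is /g/, which surfaces as [ɣ] when adjacent to /ʃ/.
/g/ is a stop while /ʃ/ is a fricative; the output [ɣ] is a fricative, matching the trigger — so the feature that spreads is manner.
Place and voice are unchanged, so the assimilation is partial, not total.
The same holds elsewhere in the data: /g/ → [ɣ] before /ɸ/ (stop → fricative, matching a fricative); /g/ → [ɣ] before /f/ (stop → fricative, matching a fricative) — only manner changes, and always toward the following segment.
Since the segment that changes precedes the conditioning segment, the assimilation is regressive.

regressive manner assimilation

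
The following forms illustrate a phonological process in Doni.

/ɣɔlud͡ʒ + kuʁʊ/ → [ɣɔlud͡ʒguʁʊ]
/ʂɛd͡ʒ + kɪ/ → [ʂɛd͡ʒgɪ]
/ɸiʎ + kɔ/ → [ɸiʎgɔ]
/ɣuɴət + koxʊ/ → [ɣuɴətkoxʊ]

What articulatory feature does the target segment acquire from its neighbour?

Comparing underlying and surface forms, /k/ → [g] is the alternation; the neighbouring /d͡ʒ/ is constant.
The change voiceless → voiced matches the voicing of the preceding /d͡ʒ/, identifying this as voicing assimilation.
The same holds elsewhere in the data: /k/ → [g] after /ʎ/ (voiceless → voiced, matching voiced) — only voicing changes, and always toward the preceding segment.
Nothing changes in [ɣuɴətkoxʊ]: there the adjacent consonants already agree in voicing (/k/ and /t/ are both voiceless), so this form is consistent with the same rule.

voicing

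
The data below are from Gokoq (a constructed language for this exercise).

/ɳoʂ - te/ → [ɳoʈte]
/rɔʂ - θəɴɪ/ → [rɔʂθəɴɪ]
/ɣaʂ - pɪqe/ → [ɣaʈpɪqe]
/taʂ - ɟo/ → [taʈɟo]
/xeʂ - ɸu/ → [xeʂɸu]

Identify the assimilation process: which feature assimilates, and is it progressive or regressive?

regressive manner assimilation

The segment that alternates is /ʂ/, which surfaces as [ʈ] when adjacent to /t/.
/ʂ/ is a fricative while /t/ is a stop; the output [ʈ] is a stop, matching the trigger — so the feature that spreads is manner.
Place and voice are unchanged, so the assimilation is partial, not total.
The other alternating forms pattern the same way: /ʂ/ → [ʈ] before /p/ (fricative → stop, matching a stop); /ʂ/ → [ʈ] before /ɟ/ (fricative → stop, matching a stop) — only manner changes, and always toward the following segment.
Nothing changes in [rɔʂθəɴɪ], [xeʂɸu]: there the adjacent consonants already agree in manner (/ʂ/ and /θ/ are both fricatives; /ʂ/ and /ɸ/ are both fricatives), so these forms are consistent with the same rule.
Since the segment that changes precedes the conditioning segment, the assimilation is regressive.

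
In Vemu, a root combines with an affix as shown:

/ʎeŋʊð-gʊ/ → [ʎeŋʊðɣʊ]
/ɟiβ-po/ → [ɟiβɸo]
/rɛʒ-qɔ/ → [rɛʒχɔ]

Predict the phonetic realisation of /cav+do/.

The data show progressive manner assimilation: /g/ → [ɣ] after /ð/; /p/ → [ɸ] after /β/; /q/ → [χ] after /ʒ/. In each pair only manner changes, matching the preceding consonant, while place and voice stay constant.
The rule targets /d/ (voiced alveolar stop), which sits after the trigger /v/ (fricative).
A voiced alveolar fricative is [z], so the surface segment is [z].

[cavzo]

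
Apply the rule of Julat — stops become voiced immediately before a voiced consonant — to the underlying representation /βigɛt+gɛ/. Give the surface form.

/t/ is a voiceless alveolar stop. The following trigger /g/ is voiced, so /t/ must become voiced as well.
Changing only its voicing to voiced gives [d] — the voiced alveolar stop.

[βigɛdgɛ]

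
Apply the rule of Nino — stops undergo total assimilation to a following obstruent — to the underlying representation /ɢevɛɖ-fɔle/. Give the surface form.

[ɢevɛffɔle]

/ɖ/ is the segment targeted by the rule; it sits immediately before /f/, so it assimilates completely and surfaces as [f].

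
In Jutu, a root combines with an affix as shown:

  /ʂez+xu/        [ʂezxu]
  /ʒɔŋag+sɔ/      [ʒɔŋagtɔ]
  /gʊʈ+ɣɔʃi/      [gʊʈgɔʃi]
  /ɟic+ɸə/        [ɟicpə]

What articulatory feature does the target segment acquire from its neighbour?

manner

Underlying /s/ is realised as [t] next to /g/; /g/ itself does not change.
/s/ is a fricative while /g/ is a stop; the output [t] is a stop, matching the trigger — so the feature that spreads is manner.
Checking the remaining alternations: /ɣ/ → [g] after /ʈ/ (fricative → stop, matching a stop); /ɸ/ → [p] after /c/ (fricative → stop, matching a stop) — only manner changes, and always toward the preceding segment.
No alternation appears in [ʂezxu]: there the adjacent consonants already agree in manner (/x/ and /z/ are both fricatives), so this form is consistent with the same rule.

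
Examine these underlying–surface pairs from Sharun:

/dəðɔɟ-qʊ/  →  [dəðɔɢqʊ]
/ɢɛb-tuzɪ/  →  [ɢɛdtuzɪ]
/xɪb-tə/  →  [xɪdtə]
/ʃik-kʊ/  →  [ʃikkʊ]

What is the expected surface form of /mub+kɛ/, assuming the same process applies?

The data show regressive place assimilation: /ɟ/ → [ɢ] before /q/; /b/ → [d] before /t/. In each pair only place changes, matching the following consonant, while manner and voice stay constant.
No alternation appears in [ʃikkʊ]: there the adjacent consonants already agree in place (/k/ and /k/ are both velar), so this form is consistent with the same rule.
The rule targets /b/ (voiced bilabial stop), which sits before the trigger /k/ (velar).
Changing only its place to velar gives [g] — the voiced velar stop.

[mugkɛ]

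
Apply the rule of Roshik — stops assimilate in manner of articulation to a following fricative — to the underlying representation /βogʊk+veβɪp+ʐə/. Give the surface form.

The rule targets /k/ (voiceless velar stop), which sits before the trigger /v/ (fricative).
A voiceless velar fricative is [x], so the surface segment is [x].
At the second juncture, /p/ likewise becomes [ɸ] adjacent to /ʐ/.

[βogʊxveβɪɸʐə]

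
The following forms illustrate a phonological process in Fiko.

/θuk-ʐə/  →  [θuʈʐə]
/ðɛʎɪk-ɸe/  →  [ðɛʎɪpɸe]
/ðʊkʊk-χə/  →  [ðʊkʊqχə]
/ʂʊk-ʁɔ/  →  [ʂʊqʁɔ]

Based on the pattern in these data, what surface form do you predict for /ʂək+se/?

[ʂətse]

The data show regressive place assimilation: /k/ → [ʈ] before /ʐ/; /k/ → [p] before /ɸ/; /k/ → [q] before /χ/; /k/ → [q] before /ʁ/. In each pair only place changes, matching the following consonant, while manner and voice stay constant.
The rule targets /k/ (voiceless velar stop), which sits before the trigger /s/ (alveolar).
A voiceless alveolar stop is [t], so the surface segment is [t].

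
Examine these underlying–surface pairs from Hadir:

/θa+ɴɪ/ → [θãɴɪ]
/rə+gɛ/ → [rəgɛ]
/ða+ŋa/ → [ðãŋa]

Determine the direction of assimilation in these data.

The vowel /a/ surfaces as nasalised [ã] next to the following nasal /ɴ/ — it has acquired the [+nasal] feature of its neighbour.
The other form shows the same pattern: /a/ → [ã] before /ŋ/ — each time a vowel is nasalised next to a following nasal.
No change occurs in [rəgɛ] because the vowel at the boundary is adjacent to an oral consonant, not a nasal (/ə/ next to /g/).
Because the conditioning nasal is to the right of the vowel that changes, the process is regressive (anticipatory).

regressive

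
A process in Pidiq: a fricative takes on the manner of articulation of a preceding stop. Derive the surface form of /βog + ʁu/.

[βogɢu]

The rule targets /ʁ/ (voiced uvular fricative), which sits after the trigger /g/ (stop).
The voiced uvular stop is [ɢ], so /ʁ/ → [ɢ].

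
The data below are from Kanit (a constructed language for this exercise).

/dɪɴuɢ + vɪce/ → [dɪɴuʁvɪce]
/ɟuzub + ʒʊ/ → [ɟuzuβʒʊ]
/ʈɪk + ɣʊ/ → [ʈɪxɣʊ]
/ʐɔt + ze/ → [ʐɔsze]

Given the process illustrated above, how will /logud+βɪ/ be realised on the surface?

[loguzβɪ]

The data show regressive manner assimilation: /ɢ/ → [ʁ] before /v/; /b/ → [β] before /ʒ/; /k/ → [x] before /ɣ/; /t/ → [s] before /z/. In each pair only manner changes, matching the following consonant, while place and voice stay constant.
/d/ is a voiced alveolar stop. The following trigger /β/ is a fricative, so /d/ must become a fricative as well.
A voiced alveolar fricative is [z], so the surface segment is [z].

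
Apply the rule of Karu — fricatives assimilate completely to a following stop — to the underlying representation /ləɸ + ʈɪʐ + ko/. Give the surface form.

/ɸ/ is the segment targeted by the rule; it sits immediately before /ʈ/, so it assimilates completely and surfaces as [ʈ].
At the second juncture, /ʐ/ likewise becomes [k] adjacent to /k/.

[ləʈʈɪkko]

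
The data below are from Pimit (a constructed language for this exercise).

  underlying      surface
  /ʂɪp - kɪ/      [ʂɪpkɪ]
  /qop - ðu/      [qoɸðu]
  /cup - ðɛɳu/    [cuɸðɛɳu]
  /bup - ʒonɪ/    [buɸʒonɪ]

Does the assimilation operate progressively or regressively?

Underlying /p/ is realised as [ɸ] next to /ð/; /ð/ itself does not change.
The change stop → fricative matches the manner of the following /ð/, identifying this as manner assimilation.
The same holds elsewhere in the data: /p/ → [ɸ] before /ʒ/ (stop → fricative, matching a fricative) — only manner changes, and always toward the following segment.
Nothing changes in [ʂɪpkɪ]: there the adjacent consonants already agree in manner (/p/ and /k/ are both stops), so this form is consistent with the same rule.
The trigger is the following segment, so the direction is regressive (anticipatory).

regressive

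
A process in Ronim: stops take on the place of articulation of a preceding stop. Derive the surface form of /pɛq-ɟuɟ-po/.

[pɛqɢuɟco]

/ɟ/ is a voiced palatal stop. The preceding trigger /q/ is uvular, so /ɟ/ must become uvular as well.
A voiced uvular stop is [ɢ], so the surface segment is [ɢ].
The same rule applies at the second boundary: /p/ → [c] next to /ɟ/.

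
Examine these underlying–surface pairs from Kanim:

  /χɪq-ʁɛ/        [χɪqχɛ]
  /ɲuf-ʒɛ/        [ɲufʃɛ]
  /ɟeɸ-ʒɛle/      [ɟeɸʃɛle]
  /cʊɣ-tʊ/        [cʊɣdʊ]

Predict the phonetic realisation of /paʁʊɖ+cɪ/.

The data show progressive voicing assimilation: /ʁ/ → [χ] after /q/; /ʒ/ → [ʃ] after /f/; /ʒ/ → [ʃ] after /ɸ/; /t/ → [d] after /ɣ/. In each pair only voicing changes, matching the preceding consonant, while place and manner stay constant.
/c/ is a voiceless palatal stop. The preceding trigger /ɖ/ is voiced, so /c/ must become voiced as well.
Changing only its voicing to voiced gives [ɟ] — the voiced palatal stop.

[paʁʊɖɟɪ]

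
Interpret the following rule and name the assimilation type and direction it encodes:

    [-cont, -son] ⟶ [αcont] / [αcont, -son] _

The rule copies [cont] (continuancy) from the environment onto the target stops; since [±cont] encodes the stop/fricative manner contrast, the assimilating dimension is manner.
The conditioning segment sits to the left of the focus bar, meaning the trigger precedes the segment that changes — progressive assimilation.

progressive manner assimilation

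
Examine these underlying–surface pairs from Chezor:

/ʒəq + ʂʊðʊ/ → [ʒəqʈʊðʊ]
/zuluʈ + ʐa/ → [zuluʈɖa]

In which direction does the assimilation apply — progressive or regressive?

progressive

Comparing underlying and surface forms, /ʂ/ → [ʈ] is the alternation; the neighbouring /q/ is constant.
/ʂ/ is a fricative while /q/ is a stop; the output [ʈ] is a stop, matching the trigger — so the feature that spreads is manner.
The same holds elsewhere in the data: /ʐ/ → [ɖ] after /ʈ/ (fricative → stop, matching a stop) — only manner changes, and always toward the preceding segment.
Since the segment that changes follows the conditioning segment, the assimilation is progressive.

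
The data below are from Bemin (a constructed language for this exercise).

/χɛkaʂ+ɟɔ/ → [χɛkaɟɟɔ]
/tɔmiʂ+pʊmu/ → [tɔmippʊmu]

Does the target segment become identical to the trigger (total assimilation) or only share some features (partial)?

The segment that alternates is /ʂ/, which surfaces as [ɟ] when adjacent to /ɟ/.
The output [ɟ] is identical to the trigger /ɟ/ — every feature (place, manner, voicing) has been copied — so this is total assimilation.
The other form behaves the same way: /ʂ/ → [p] before /p/ — in each case the output is a copy of the following consonant.

total assimilation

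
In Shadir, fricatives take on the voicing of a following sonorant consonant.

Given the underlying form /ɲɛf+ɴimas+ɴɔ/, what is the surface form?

The rule targets /f/ (voiceless labiodental fricative), which sits before the trigger /ɴ/ (voiced).
The voiced labiodental fricative is [v], so /f/ → [v].
At the second juncture, /s/ likewise becomes [z] adjacent to /ɴ/.

[ɲɛvɴimazɴɔ]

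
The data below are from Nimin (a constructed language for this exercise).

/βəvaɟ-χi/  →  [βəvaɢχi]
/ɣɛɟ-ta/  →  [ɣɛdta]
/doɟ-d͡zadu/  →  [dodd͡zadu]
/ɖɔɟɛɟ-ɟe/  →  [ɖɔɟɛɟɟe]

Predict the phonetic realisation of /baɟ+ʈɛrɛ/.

The data show regressive place assimilation: /ɟ/ → [ɢ] before /χ/; /ɟ/ → [d] before /t/; /ɟ/ → [d] before /d͡z/. In each pair only place changes, matching the following consonant, while manner and voice stay constant.
Nothing changes in [ɖɔɟɛɟɟe]: there the adjacent consonants already agree in place (/ɟ/ and /ɟ/ are both palatal), so this form is consistent with the same rule.
/ɟ/ is a voiced palatal stop. The following trigger /ʈ/ is retroflex, so /ɟ/ must become retroflex as well.
The voiced retroflex stop is [ɖ], so /ɟ/ → [ɖ].

[baɖʈɛrɛ]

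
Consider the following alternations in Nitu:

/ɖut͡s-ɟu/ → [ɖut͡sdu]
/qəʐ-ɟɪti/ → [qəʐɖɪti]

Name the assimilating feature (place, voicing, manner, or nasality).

place

The segment that alternates is /ɟ/, which surfaces as [d] when adjacent to /t͡s/.
/ɟ/ is palatal while /t͡s/ is alveolar; the output [d] is alveolar, matching the trigger — so the feature that spreads is place.
The same holds elsewhere in the data: /ɟ/ → [ɖ] after /ʐ/ (palatal → retroflex, matching retroflex) — only place changes, and always toward the preceding segment.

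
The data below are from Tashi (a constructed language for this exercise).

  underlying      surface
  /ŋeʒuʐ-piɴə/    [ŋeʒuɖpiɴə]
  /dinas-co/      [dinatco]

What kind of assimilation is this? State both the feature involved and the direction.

regressive manner assimilation

The segment that alternates is /ʐ/, which surfaces as [ɖ] when adjacent to /p/.
The change fricative → stop matches the manner of the following /p/, identifying this as manner assimilation.
Place and voice are unchanged, so the assimilation is partial, not total.
Checking the remaining alternation: /s/ → [t] before /c/ (fricative → stop, matching a stop) — only manner changes, and always toward the following segment.
Since the segment that changes precedes the conditioning segment, the assimilation is regressive.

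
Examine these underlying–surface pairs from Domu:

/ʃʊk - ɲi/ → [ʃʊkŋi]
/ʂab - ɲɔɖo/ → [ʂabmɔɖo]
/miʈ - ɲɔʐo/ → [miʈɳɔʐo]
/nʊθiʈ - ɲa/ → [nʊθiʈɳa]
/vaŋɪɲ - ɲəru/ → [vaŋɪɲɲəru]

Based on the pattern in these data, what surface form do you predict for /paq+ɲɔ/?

[paqɴɔ]

The data show progressive place assimilation: /ɲ/ → [ŋ] after /k/; /ɲ/ → [m] after /b/; /ɲ/ → [ɳ] after /ʈ/. In each pair only place changes, matching the preceding consonant, while manner and voice stay constant.
Nothing changes in [vaŋɪɲɲəru]: there the adjacent consonants already agree in place (/ɲ/ and /ɲ/ are both palatal), so this form is consistent with the same rule.
The rule targets /ɲ/ (voiced palatal nasal), which sits after the trigger /q/ (uvular).
The voiced uvular nasal is [ɴ], so /ɲ/ → [ɴ].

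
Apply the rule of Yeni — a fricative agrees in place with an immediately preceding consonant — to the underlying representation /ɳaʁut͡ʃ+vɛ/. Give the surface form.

/v/ is a voiced labiodental fricative. The preceding trigger /t͡ʃ/ is postalveolar, so /v/ must become postalveolar as well.
Changing only its place to postalveolar gives [ʒ] — the voiced postalveolar fricative.

[ɳaʁut͡ʃʒɛ]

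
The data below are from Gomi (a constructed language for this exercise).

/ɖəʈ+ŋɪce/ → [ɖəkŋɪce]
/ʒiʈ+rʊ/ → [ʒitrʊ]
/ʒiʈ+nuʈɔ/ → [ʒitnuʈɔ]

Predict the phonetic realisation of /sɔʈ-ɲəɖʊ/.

The data show regressive place assimilation: /ʈ/ → [k] before /ŋ/; /ʈ/ → [t] before /r/; /ʈ/ → [t] before /n/. In each pair only place changes, matching the following consonant, while manner and voice stay constant.
/ʈ/ is a voiceless retroflex stop. The following trigger /ɲ/ is palatal, so /ʈ/ must become palatal as well.
A voiceless palatal stop is [c], so the surface segment is [c].

[sɔcɲəɖʊ]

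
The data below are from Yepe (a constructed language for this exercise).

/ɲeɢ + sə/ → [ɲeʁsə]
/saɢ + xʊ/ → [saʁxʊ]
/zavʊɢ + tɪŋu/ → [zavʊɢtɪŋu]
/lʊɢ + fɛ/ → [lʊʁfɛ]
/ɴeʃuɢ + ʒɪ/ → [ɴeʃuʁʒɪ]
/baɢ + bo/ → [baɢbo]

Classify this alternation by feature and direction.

Underlying /ɢ/ is realised as [ʁ] next to /s/; /s/ itself does not change.
/ɢ/ is a stop while /s/ is a fricative; the output [ʁ] is a fricative, matching the trigger — so the feature that spreads is manner.
Place and voice are unchanged, so the assimilation is partial, not total.
The same holds elsewhere in the data: /ɢ/ → [ʁ] before /x/ (stop → fricative, matching a fricative); /ɢ/ → [ʁ] before /f/ (stop → fricative, matching a fricative); /ɢ/ → [ʁ] before /ʒ/ (stop → fricative, matching a fricative) — only manner changes, and always toward the following segment.
Nothing changes in [zavʊɢtɪŋu], [baɢbo]: there the adjacent consonants already agree in manner (/ɢ/ and /t/ are both stops; /ɢ/ and /b/ are both stops), so these forms are consistent with the same rule.
The trigger is the following segment, so the direction is regressive (anticipatory).

regressive manner assimilation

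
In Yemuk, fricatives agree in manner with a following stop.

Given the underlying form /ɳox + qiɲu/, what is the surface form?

/x/ is a voiceless velar fricative. The following trigger /q/ is a stop, so /x/ must become a stop as well.
A voiceless velar stop is [k], so the surface segment is [k].

[ɳokqiɲu]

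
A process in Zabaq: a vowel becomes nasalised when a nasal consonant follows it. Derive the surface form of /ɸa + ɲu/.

/a/ sits next to the nasal /ɲ/ and is therefore nasalised to [ã].

[ɸãɲu]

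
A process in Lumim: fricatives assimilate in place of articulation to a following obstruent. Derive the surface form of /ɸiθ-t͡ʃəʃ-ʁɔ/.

/θ/ is a voiceless dental fricative. The following trigger /t͡ʃ/ is postalveolar, so /θ/ must become postalveolar as well.
The voiceless postalveolar fricative is [ʃ], so /θ/ → [ʃ].
The same rule applies at the second boundary: /ʃ/ → [χ] next to /ʁ/.

[ɸiʃt͡ʃəχʁɔ]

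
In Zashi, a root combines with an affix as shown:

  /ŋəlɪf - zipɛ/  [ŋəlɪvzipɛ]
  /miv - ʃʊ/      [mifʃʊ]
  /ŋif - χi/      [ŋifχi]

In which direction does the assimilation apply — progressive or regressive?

regressive

Underlying /f/ is realised as [v] next to /z/; /z/ itself does not change.
The change voiceless → voiced matches the voicing of the following /z/, identifying this as voicing assimilation.
Checking the remaining alternation: /v/ → [f] before /ʃ/ (voiced → voiceless, matching voiceless) — only voicing changes, and always toward the following segment.
No alternation appears in [ŋifχi]: there the adjacent consonants already agree in voicing (/f/ and /χ/ are both voiceless), so this form is consistent with the same rule.
The trigger is the following segment, so the direction is regressive (anticipatory).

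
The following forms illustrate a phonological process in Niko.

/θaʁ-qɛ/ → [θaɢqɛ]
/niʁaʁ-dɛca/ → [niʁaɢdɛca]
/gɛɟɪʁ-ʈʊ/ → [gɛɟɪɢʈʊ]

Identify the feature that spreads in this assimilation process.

manner

Underlying /ʁ/ is realised as [ɢ] next to /q/; /q/ itself does not change.
/ʁ/ is a fricative while /q/ is a stop; the output [ɢ] is a stop, matching the trigger — so the feature that spreads is manner.
Checking the remaining alternations: /ʁ/ → [ɢ] before /d/ (fricative → stop, matching a stop); /ʁ/ → [ɢ] before /ʈ/ (fricative → stop, matching a stop) — only manner changes, and always toward the following segment.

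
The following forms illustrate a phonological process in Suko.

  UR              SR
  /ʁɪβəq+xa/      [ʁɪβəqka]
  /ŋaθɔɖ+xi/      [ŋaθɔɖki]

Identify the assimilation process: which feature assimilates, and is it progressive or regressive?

The segment that alternates is /x/, which surfaces as [k] when adjacent to /q/.
/x/ is a fricative while /q/ is a stop; the output [k] is a stop, matching the trigger — so the feature that spreads is manner.
Place and voice are unchanged, so the assimilation is partial, not total.
Checking the remaining alternation: /x/ → [k] after /ɖ/ (fricative → stop, matching a stop) — only manner changes, and always toward the preceding segment.
The trigger is the preceding segment, so the direction is progressive (perseverative).

progressive manner assimilation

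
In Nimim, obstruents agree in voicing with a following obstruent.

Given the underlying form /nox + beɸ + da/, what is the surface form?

[noɣbeβda]

/x/ is a voiceless velar fricative. The following trigger /b/ is voiced, so /x/ must become voiced as well.
The voiced velar fricative is [ɣ], so /x/ → [ɣ].
The same rule applies at the second boundary: /ɸ/ → [β] next to /d/.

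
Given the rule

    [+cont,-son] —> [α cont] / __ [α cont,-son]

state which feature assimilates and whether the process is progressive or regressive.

The rule copies [cont] (continuancy) from the environment onto the target fricatives; since [±cont] encodes the stop/fricative manner contrast, the assimilating dimension is manner.
Since the environment is written after the underscore, the trigger follows the target; the direction is regressive.

regressive manner assimilation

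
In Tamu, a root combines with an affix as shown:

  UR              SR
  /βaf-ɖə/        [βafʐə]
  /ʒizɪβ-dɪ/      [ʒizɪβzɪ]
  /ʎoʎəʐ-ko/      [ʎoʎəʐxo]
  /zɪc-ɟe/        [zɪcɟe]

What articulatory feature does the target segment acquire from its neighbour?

manner

The segment that alternates is /ɖ/, which surfaces as [ʐ] when adjacent to /f/.
The change stop → fricative matches the manner of the preceding /f/, identifying this as manner assimilation.
Checking the remaining alternations: /d/ → [z] after /β/ (stop → fricative, matching a fricative); /k/ → [x] after /ʐ/ (stop → fricative, matching a fricative) — only manner changes, and always toward the preceding segment.
Nothing changes in [zɪcɟe]: there the adjacent consonants already agree in manner (/ɟ/ and /c/ are both stops), so this form is consistent with the same rule.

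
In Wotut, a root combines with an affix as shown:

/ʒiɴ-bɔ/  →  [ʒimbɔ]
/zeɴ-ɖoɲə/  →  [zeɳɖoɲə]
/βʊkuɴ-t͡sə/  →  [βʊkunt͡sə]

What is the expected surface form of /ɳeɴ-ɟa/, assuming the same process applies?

The data show regressive place assimilation: /ɴ/ → [m] before /b/; /ɴ/ → [ɳ] before /ɖ/; /ɴ/ → [n] before /t͡s/. In each pair only place changes, matching the following consonant, while manner and voice stay constant.
The rule targets /ɴ/ (voiced uvular nasal), which sits before the trigger /ɟ/ (palatal).
Changing only its place to palatal gives [ɲ] — the voiced palatal nasal.

[ɳeɲɟa]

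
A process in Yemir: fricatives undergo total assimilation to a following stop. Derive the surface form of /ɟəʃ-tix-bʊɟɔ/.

[ɟəttibbʊɟɔ]

/ʃ/ is the segment targeted by the rule; it sits immediately before /t/, so it assimilates completely and surfaces as [t].
At the second juncture, /x/ likewise becomes [b] adjacent to /b/.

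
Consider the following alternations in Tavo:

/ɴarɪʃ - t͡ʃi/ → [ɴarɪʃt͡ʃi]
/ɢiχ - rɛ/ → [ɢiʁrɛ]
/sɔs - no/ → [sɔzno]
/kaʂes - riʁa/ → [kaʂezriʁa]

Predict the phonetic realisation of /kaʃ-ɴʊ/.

The data show regressive voicing assimilation: /χ/ → [ʁ] before /r/; /s/ → [z] before /n/; /s/ → [z] before /r/. In each pair only voicing changes, matching the following consonant, while place and manner stay constant.
Nothing changes in [ɴarɪʃt͡ʃi]: there the adjacent consonants already agree in voicing (/ʃ/ and /t͡ʃ/ are both voiceless), so this form is consistent with the same rule.
The rule targets /ʃ/ (voiceless postalveolar fricative), which sits before the trigger /ɴ/ (voiced).
Changing only its voicing to voiced gives [ʒ] — the voiced postalveolar fricative.

[kaʒɴʊ]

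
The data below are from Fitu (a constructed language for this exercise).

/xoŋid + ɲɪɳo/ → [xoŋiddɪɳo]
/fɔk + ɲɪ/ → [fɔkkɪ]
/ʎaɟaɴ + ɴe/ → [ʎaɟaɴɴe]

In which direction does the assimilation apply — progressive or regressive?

Underlying /ɲ/ is realised as [d] next to /d/; /d/ itself does not change.
The output [d] is identical to the trigger /d/ — every feature (place, manner, voicing) has been copied — so this is total assimilation.
The other form behaves the same way: /ɲ/ → [k] after /k/ — in each case the output is a copy of the preceding consonant.
In [ʎaɟaɴɴe] the two consonants at the boundary are already identical (/ɴ/ + /ɴ/), so the rule applies vacuously and nothing changes.
Since the segment that changes follows the conditioning segment, the assimilation is progressive.

progressive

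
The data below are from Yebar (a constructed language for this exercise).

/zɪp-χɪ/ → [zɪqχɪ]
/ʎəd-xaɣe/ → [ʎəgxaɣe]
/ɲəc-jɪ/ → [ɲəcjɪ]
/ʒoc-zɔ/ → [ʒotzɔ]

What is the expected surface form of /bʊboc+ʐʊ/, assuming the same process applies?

[bʊboʈʐʊ]

The data show regressive place assimilation: /p/ → [q] before /χ/; /d/ → [g] before /x/; /c/ → [t] before /z/. In each pair only place changes, matching the following consonant, while manner and voice stay constant.
Nothing changes in [ɲəcjɪ]: there the adjacent consonants already agree in place (/c/ and /j/ are both palatal), so this form is consistent with the same rule.
The rule targets /c/ (voiceless palatal stop), which sits before the trigger /ʐ/ (retroflex).
The voiceless retroflex stop is [ʈ], so /c/ → [ʈ].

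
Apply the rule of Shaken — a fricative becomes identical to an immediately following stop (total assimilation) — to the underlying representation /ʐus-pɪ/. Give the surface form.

/s/ is the segment targeted by the rule; it sits immediately before /p/, so it assimilates completely and surfaces as [p].

[ʐuppɪ]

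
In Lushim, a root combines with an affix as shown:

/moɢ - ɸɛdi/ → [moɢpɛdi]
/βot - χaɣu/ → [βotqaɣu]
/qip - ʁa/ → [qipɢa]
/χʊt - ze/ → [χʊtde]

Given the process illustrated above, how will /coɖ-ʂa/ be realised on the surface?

[coɖʈa]

The data show progressive manner assimilation: /ɸ/ → [p] after /ɢ/; /χ/ → [q] after /t/; /ʁ/ → [ɢ] after /p/; /z/ → [d] after /t/. In each pair only manner changes, matching the preceding consonant, while place and voice stay constant.
The rule targets /ʂ/ (voiceless retroflex fricative), which sits after the trigger /ɖ/ (stop).
A voiceless retroflex stop is [ʈ], so the surface segment is [ʈ].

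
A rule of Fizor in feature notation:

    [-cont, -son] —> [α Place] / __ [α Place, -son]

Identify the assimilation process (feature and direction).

The rule copies the place features (abbreviated [Place]) from the environment onto the target, so the assimilating feature is place.
Since the environment is written after the underscore, the trigger follows the target; the direction is regressive.

regressive place assimilation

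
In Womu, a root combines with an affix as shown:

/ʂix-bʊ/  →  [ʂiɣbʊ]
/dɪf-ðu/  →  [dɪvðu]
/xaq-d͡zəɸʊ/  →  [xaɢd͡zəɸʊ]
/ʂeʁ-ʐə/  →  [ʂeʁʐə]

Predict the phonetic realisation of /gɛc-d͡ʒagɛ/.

The data show regressive voicing assimilation: /x/ → [ɣ] before /b/; /f/ → [v] before /ð/; /q/ → [ɢ] before /d͡z/. In each pair only voicing changes, matching the following consonant, while place and manner stay constant.
Nothing changes in [ʂeʁʐə]: there the adjacent consonants already agree in voicing (/ʁ/ and /ʐ/ are both voiced), so this form is consistent with the same rule.
The rule targets /c/ (voiceless palatal stop), which sits before the trigger /d͡ʒ/ (voiced).
The voiced palatal stop is [ɟ], so /c/ → [ɟ].

[gɛɟd͡ʒagɛ]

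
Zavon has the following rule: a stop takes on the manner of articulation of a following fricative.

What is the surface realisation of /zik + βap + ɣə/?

/k/ is a voiceless velar stop. The following trigger /β/ is a fricative, so /k/ must become a fricative as well.
A voiceless velar fricative is [x], so the surface segment is [x].
The same rule applies at the second boundary: /p/ → [ɸ] next to /ɣ/.

[zixβaɸɣə]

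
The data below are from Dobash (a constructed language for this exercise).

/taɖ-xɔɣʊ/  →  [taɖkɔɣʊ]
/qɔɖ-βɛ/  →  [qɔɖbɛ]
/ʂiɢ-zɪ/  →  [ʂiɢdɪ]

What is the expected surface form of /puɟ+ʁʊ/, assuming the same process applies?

The data show progressive manner assimilation: /x/ → [k] after /ɖ/; /β/ → [b] after /ɖ/; /z/ → [d] after /ɢ/. In each pair only manner changes, matching the preceding consonant, while place and voice stay constant.
/ʁ/ is a voiced uvular fricative. The preceding trigger /ɟ/ is a stop, so /ʁ/ must become a stop as well.
Changing only its manner to stop gives [ɢ] — the voiced uvular stop.

[puɟɢʊ]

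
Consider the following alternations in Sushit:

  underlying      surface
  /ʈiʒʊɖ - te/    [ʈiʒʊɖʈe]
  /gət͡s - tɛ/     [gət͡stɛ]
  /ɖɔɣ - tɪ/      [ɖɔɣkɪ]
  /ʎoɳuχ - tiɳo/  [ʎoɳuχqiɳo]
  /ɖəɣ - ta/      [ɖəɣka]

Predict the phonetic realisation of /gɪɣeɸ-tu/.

The data show progressive place assimilation: /t/ → [ʈ] after /ɖ/; /t/ → [k] after /ɣ/; /t/ → [q] after /χ/. In each pair only place changes, matching the preceding consonant, while manner and voice stay constant.
No alternation appears in [gət͡stɛ]: there the adjacent consonants already agree in place (/t/ and /t͡s/ are both alveolar), so this form is consistent with the same rule.
/t/ is a voiceless alveolar stop. The preceding trigger /ɸ/ is bilabial, so /t/ must become bilabial as well.
A voiceless bilabial stop is [p], so the surface segment is [p].

[gɪɣeɸpu]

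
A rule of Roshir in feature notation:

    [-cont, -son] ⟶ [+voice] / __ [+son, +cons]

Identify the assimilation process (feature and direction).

The target ([-cont, -son], stops) acquires [+voice] next to a sonorant consonant ([+son, +cons]) — it takes on the voicing of its neighbour, so the feature that spreads is voicing.
Since the environment is written after the underscore, the trigger follows the target; the direction is regressive.

regressive voicing assimilation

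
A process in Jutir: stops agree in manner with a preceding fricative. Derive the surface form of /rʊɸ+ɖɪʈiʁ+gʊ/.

/ɖ/ is a voiced retroflex stop. The preceding trigger /ɸ/ is a fricative, so /ɖ/ must become a fricative as well.
A voiced retroflex fricative is [ʐ], so the surface segment is [ʐ].
The same rule applies at the second boundary: /g/ → [ɣ] next to /ʁ/.

[rʊɸʐɪʈiʁɣʊ]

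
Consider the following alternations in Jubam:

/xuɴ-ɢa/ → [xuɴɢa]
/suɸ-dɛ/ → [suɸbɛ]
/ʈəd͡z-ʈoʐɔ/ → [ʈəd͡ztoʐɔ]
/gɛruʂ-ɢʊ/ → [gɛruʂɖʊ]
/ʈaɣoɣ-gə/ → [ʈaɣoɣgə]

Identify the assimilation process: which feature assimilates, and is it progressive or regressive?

progressive place assimilation

The segment that alternates is /d/, which surfaces as [b] when adjacent to /ɸ/.
The change alveolar → bilabial matches the place of the preceding /ɸ/, identifying this as place assimilation.
Manner and voice are unchanged, so the assimilation is partial, not total.
The same holds elsewhere in the data: /ʈ/ → [t] after /d͡z/ (retroflex → alveolar, matching alveolar); /ɢ/ → [ɖ] after /ʂ/ (uvular → retroflex, matching retroflex) — only place changes, and always toward the preceding segment.
No alternation appears in [xuɴɢa], [ʈaɣoɣgə]: there the adjacent consonants already agree in place (/ɢ/ and /ɴ/ are both uvular; /g/ and /ɣ/ are both velar), so these forms are consistent with the same rule.
The trigger is the preceding segment, so the direction is progressive (perseverative).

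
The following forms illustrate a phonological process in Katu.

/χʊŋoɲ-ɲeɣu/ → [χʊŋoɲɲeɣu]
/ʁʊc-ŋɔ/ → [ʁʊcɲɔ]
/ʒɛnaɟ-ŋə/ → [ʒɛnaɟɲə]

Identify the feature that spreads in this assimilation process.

Underlying /ŋ/ is realised as [ɲ] next to /c/; /c/ itself does not change.
/ŋ/ is velar while /c/ is palatal; the output [ɲ] is palatal, matching the trigger — so the feature that spreads is place.
The same holds elsewhere in the data: /ŋ/ → [ɲ] after /ɟ/ (velar → palatal, matching palatal) — only place changes, and always toward the preceding segment.
No alternation appears in [χʊŋoɲɲeɣu]: there the adjacent consonants already agree in place (/ɲ/ and /ɲ/ are both palatal), so this form is consistent with the same rule.

place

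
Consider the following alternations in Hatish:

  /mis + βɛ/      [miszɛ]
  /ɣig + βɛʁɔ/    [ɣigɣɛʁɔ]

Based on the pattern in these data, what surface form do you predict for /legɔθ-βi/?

The data show progressive place assimilation: /β/ → [z] after /s/; /β/ → [ɣ] after /g/. In each pair only place changes, matching the preceding consonant, while manner and voice stay constant.
/β/ is a voiced bilabial fricative. The preceding trigger /θ/ is dental, so /β/ must become dental as well.
A voiced dental fricative is [ð], so the surface segment is [ð].

[legɔθði]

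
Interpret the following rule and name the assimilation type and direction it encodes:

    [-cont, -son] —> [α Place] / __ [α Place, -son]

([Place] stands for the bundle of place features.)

The shared variable α links the value of the place features (abbreviated [Place]) on the target to the same value on the neighbouring segment, so place is the feature that assimilates.
Since the environment is written after the underscore, the trigger follows the target; the direction is regressive.

regressive place assimilation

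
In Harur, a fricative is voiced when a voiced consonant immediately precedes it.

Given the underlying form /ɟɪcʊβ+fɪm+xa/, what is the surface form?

The rule targets /f/ (voiceless labiodental fricative), which sits after the trigger /β/ (voiced).
A voiced labiodental fricative is [v], so the surface segment is [v].
At the second juncture, /x/ likewise becomes [ɣ] adjacent to /m/.

[ɟɪcʊβvɪmɣa]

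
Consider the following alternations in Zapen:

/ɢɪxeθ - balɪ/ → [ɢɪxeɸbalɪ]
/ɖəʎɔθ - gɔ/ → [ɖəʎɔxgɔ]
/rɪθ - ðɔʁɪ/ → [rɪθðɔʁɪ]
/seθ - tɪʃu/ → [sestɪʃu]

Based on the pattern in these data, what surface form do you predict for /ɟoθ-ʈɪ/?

The data show regressive place assimilation: /θ/ → [ɸ] before /b/; /θ/ → [x] before /g/; /θ/ → [s] before /t/. In each pair only place changes, matching the following consonant, while manner and voice stay constant.
Nothing changes in [rɪθðɔʁɪ]: there the adjacent consonants already agree in place (/θ/ and /ð/ are both dental), so this form is consistent with the same rule.
The rule targets /θ/ (voiceless dental fricative), which sits before the trigger /ʈ/ (retroflex).
A voiceless retroflex fricative is [ʂ], so the surface segment is [ʂ].

[ɟoʂʈɪ]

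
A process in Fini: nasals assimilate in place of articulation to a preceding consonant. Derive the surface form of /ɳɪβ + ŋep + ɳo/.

/ŋ/ is a voiced velar nasal. The preceding trigger /β/ is bilabial, so /ŋ/ must become bilabial as well.
Changing only its place to bilabial gives [m] — the voiced bilabial nasal.
The same rule applies at the second boundary: /ɳ/ → [m] next to /p/.

[ɳɪβmepmo]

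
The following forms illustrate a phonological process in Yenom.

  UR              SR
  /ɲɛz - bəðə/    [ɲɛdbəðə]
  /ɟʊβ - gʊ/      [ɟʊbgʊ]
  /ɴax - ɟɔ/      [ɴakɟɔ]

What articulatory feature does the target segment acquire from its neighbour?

Comparing underlying and surface forms, /z/ → [d] is the alternation; the neighbouring /b/ is constant.
The change fricative → stop matches the manner of the following /b/, identifying this as manner assimilation.
The other alternating forms pattern the same way: /β/ → [b] before /g/ (fricative → stop, matching a stop); /x/ → [k] before /ɟ/ (fricative → stop, matching a stop) — only manner changes, and always toward the following segment.

manner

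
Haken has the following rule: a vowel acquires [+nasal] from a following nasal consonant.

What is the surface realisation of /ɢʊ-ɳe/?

/ʊ/ sits next to the nasal /ɳ/ and is therefore nasalised to [ʊ̃].

[ɢʊ̃ɳe]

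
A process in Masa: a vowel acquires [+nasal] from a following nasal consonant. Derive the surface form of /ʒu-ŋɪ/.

/u/ sits next to the nasal /ŋ/ and is therefore nasalised to [ũ].

[ʒũŋɪ]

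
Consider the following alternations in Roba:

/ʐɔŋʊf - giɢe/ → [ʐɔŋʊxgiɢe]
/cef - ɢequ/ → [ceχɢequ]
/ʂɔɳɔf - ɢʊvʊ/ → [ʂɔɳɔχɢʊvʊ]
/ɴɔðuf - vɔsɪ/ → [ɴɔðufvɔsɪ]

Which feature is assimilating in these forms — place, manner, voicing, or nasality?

place

Comparing underlying and surface forms, /f/ → [x] is the alternation; the neighbouring /g/ is constant.
The change labiodental → velar matches the place of the following /g/, identifying this as place assimilation.
The same holds elsewhere in the data: /f/ → [χ] before /ɢ/ (labiodental → uvular, matching uvular) — only place changes, and always toward the following segment.
Nothing changes in [ɴɔðufvɔsɪ]: there the adjacent consonants already agree in place (/f/ and /v/ are both labiodental), so this form is consistent with the same rule.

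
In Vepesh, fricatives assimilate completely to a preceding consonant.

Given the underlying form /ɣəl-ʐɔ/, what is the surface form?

/ʐ/ is the segment targeted by the rule; it sits immediately after /l/, so it assimilates completely and surfaces as [l].

[ɣəllɔ]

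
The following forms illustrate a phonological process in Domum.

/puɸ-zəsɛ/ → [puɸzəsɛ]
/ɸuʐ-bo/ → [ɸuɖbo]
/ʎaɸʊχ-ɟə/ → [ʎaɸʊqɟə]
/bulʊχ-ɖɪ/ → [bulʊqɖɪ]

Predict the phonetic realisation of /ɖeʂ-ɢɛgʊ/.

The data show regressive manner assimilation: /ʐ/ → [ɖ] before /b/; /χ/ → [q] before /ɟ/; /χ/ → [q] before /ɖ/. In each pair only manner changes, matching the following consonant, while place and voice stay constant.
No alternation appears in [puɸzəsɛ]: there the adjacent consonants already agree in manner (/ɸ/ and /z/ are both fricatives), so this form is consistent with the same rule.
The rule targets /ʂ/ (voiceless retroflex fricative), which sits before the trigger /ɢ/ (stop).
Changing only its manner to stop gives [ʈ] — the voiceless retroflex stop.

[ɖeʈɢɛgʊ]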